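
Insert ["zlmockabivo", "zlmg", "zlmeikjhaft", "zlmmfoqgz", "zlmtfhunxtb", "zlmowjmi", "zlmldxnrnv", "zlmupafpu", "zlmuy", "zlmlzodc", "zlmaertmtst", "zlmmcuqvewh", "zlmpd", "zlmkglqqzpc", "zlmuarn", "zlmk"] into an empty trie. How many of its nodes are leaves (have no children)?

15

Leaves are exactly the stored words that no other stored word extends.
Those words: "zlmaertmtst", "zlmeikjhaft", "zlmg", "zlmkglqqzpc", "zlmldxnrnv", "zlmlzodc", "zlmmcuqvewh", "zlmmfoqgz", "zlmockabivo", "zlmowjmi", "zlmpd", "zlmtfhunxtb", "zlmuarn", "zlmupafpu", "zlmuy"
Leaf count: 15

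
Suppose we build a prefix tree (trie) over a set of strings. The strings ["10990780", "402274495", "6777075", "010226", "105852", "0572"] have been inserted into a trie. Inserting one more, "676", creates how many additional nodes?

"67" is already a path in the trie; the remaining "6" must be added.
Each of the 1 remaining characters creates one node.

1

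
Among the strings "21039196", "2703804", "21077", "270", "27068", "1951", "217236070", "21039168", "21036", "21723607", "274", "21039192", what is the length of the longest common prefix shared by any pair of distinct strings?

8

Equivalently: take the maximum, over all pairs, of their longest common prefix length.
"21723607" and "217236070" agree on "21723607" (8 characters) before diverging; nothing deeper is shared.
Longest shared-prefix length: 8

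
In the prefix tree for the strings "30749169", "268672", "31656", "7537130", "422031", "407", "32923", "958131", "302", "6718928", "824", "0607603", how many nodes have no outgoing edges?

A leaf is a node with no children — equivalently, the end of a word that is not a proper prefix of any other stored word.
Those words: "0607603", "268672", "302", "30749169", "31656", "32923", "407", "422031", "6718928", "7537130", "824", "958131"
Leaf count: 12

12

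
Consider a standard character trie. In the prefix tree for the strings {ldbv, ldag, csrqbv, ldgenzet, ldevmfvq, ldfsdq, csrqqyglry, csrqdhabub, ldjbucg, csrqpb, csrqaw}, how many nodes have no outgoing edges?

11

A leaf is a node with no children — equivalently, the end of a word that is not a proper prefix of any other stored word.
Those words: "csrqaw", "csrqbv", "csrqdhabub", "csrqpb", "csrqqyglry", "ldag", "ldbv", "ldevmfvq", "ldfsdq", "ldgenzet", "ldjbucg"
Leaf count: 11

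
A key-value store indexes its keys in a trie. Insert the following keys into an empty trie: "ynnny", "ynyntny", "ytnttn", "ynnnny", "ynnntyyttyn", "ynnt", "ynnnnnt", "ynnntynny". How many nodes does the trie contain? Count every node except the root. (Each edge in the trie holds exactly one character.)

30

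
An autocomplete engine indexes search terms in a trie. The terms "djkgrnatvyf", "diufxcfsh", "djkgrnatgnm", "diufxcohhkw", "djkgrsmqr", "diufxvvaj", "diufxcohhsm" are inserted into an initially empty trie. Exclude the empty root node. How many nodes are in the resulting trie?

Insert word by word; a character creates a node only if that edge doesn't already exist:
  "djkgrnatvyf" → 11 new (d, j, k, g, r, n, a, t, v, y, f)
  "diufxcfsh" → prefix "d" already present; 8 new (i, u, f, x, c, f, s, h)
  "djkgrnatgnm" → prefix "djkgrnat" already present; 3 new (g, n, m)
  "diufxcohhkw" → prefix "diufxc" already present; 5 new (o, h, h, k, w)
  "djkgrsmqr" → prefix "djkgr" already present; 4 new (s, m, q, r)
  "diufxvvaj" → prefix "diufx" already present; 4 new (v, v, a, j)
  "diufxcohhsm" → prefix "diufxcohh" already present; 2 new (s, m)
Total nodes = 11 + 8 + 3 + 5 + 4 + 4 + 2 = 37

37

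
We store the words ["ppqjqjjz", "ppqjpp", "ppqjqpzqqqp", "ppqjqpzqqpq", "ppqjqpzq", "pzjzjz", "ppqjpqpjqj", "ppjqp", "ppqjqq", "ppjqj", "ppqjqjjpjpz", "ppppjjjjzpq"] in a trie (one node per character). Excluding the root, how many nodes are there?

For each word, the new-node count is its length minus the longest prefix already in the trie:
  "ppqjqjjz" → 8 new (p, p, q, j, q, j, j, z)
  "ppqjpp" → prefix "ppqj" already present; 2 new (p, p)
  "ppqjqpzqqqp" → prefix "ppqjq" already present; 6 new (p, z, q, q, q, p)
  "ppqjqpzqqpq" → prefix "ppqjqpzqq" already present; 2 new (p, q)
  "ppqjqpzq" → prefix "ppqjqpzq" already present; 0 new (none)
  "pzjzjz" → prefix "p" already present; 5 new (z, j, z, j, z)
  "ppqjpqpjqj" → prefix "ppqjp" already present; 5 new (q, p, j, q, j)
  "ppjqp" → prefix "pp" already present; 3 new (j, q, p)
  "ppqjqq" → prefix "ppqjq" already present; 1 new (q)
  "ppjqj" → prefix "ppjq" already present; 1 new (j)
  "ppqjqjjpjpz" → prefix "ppqjqjj" already present; 4 new (p, j, p, z)
  "ppppjjjjzpq" → prefix "pp" already present; 9 new (p, p, j, j, j, j, z, p, q)
Total nodes = 8 + 2 + 6 + 2 + 0 + 5 + 5 + 3 + 1 + 1 + 4 + 9 = 46

46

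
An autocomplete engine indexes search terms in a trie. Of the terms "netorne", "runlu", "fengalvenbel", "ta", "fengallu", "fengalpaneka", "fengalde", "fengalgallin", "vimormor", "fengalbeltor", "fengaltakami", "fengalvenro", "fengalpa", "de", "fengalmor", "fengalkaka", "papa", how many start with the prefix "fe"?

11

Traverse to the node for "fe", then collect every word in that subtree.
Matches: "fengalbeltor", "fengalde", "fengalgallin", "fengalkaka", "fengallu", "fengalmor", "fengalpa", "fengalpaneka", "fengaltakami", "fengalvenbel", "fengalvenro"
Count: 11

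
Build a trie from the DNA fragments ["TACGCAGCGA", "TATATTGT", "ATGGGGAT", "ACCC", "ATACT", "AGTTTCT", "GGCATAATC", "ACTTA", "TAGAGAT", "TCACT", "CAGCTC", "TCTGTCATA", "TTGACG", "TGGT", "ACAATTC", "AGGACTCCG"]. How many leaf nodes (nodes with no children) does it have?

16

Leaves are exactly the stored words that no other stored word extends.
Those words: "ACAATTC", "ACCC", "ACTTA", "AGGACTCCG", "AGTTTCT", "ATACT", "ATGGGGAT", "CAGCTC", "GGCATAATC", "TACGCAGCGA", "TAGAGAT", "TATATTGT", "TCACT", "TCTGTCATA", "TGGT", "TTGACG"
Leaf count: 16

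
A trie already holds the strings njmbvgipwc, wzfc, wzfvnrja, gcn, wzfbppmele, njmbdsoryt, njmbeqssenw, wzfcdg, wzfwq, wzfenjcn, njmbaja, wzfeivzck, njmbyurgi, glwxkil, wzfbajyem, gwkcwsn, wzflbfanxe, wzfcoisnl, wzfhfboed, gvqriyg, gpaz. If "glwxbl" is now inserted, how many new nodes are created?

2

The longest prefix of "glwxbl" already in the trie is "glwx" (length 4).
Each of the 2 remaining characters creates one node.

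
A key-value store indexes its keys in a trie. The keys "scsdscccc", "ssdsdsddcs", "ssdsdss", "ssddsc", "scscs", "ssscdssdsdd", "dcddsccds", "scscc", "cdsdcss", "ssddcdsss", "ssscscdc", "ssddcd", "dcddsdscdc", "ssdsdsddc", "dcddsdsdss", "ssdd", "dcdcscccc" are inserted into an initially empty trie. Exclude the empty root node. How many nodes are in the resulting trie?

73

For each word, the new-node count is its length minus the longest prefix already in the trie:
  "scsdscccc" → 9 new (s, c, s, d, s, c, c, c, c)
  "ssdsdsddcs" → prefix "s" already present; 9 new (s, d, s, d, s, d, d, c, s)
  "ssdsdss" → prefix "ssdsds" already present; 1 new (s)
  "ssddsc" → prefix "ssd" already present; 3 new (d, s, c)
  "scscs" → prefix "scs" already present; 2 new (c, s)
  "ssscdssdsdd" → prefix "ss" already present; 9 new (s, c, d, s, s, d, s, d, d)
  "dcddsccds" → 9 new (d, c, d, d, s, c, c, d, s)
  "scscc" → prefix "scsc" already present; 1 new (c)
  "cdsdcss" → 7 new (c, d, s, d, c, s, s)
  "ssddcdsss" → prefix "ssdd" already present; 5 new (c, d, s, s, s)
  "ssscscdc" → prefix "sssc" already present; 4 new (s, c, d, c)
  "ssddcd" → prefix "ssddcd" already present; 0 new (none)
  "dcddsdscdc" → prefix "dcdds" already present; 5 new (d, s, c, d, c)
  "ssdsdsddc" → prefix "ssdsdsddc" already present; 0 new (none)
  "dcddsdsdss" → prefix "dcddsds" already present; 3 new (d, s, s)
  "ssdd" → prefix "ssdd" already present; 0 new (none)
  "dcdcscccc" → prefix "dcd" already present; 6 new (c, s, c, c, c, c)
Total nodes = 9 + 9 + 1 + 3 + 2 + 9 + 9 + 1 + 7 + 5 + 4 + 0 + 5 + 0 + 3 + 0 + 6 = 73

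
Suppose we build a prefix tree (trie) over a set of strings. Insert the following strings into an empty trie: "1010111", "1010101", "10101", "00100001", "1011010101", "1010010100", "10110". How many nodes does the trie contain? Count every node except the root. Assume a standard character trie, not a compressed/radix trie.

Trace insertions, counting only characters that open a new branch:
  "1010111" → 7 new (1, 0, 1, 0, 1, 1, 1)
  "1010101" → prefix "10101" already present; 2 new (0, 1)
  "10101" → prefix "10101" already present; 0 new (none)
  "00100001" → 8 new (0, 0, 1, 0, 0, 0, 0, 1)
  "1011010101" → prefix "101" already present; 7 new (1, 0, 1, 0, 1, 0, 1)
  "1010010100" → prefix "1010" already present; 6 new (0, 1, 0, 1, 0, 0)
  "10110" → prefix "10110" already present; 0 new (none)
Total nodes = 7 + 2 + 0 + 8 + 7 + 6 + 0 = 30

30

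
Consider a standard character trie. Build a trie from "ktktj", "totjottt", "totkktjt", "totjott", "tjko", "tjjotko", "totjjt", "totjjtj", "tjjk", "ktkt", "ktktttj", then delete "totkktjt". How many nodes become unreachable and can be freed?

A node on "totkktjt"'s path can go only if nothing else ends at it or branches off below it.
The suffix "kktjt" (5 nodes) is used only by "totkktjt"; the node for "tot" still has the child "j", so pruning stops there.
Nodes removed: 5

5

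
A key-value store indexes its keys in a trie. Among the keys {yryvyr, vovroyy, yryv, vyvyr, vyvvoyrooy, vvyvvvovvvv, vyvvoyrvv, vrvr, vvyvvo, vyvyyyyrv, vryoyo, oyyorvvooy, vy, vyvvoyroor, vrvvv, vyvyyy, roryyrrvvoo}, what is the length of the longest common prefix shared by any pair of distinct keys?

Look for the deepest trie node that still has at least two words in its subtree.
e.g. "vyvvoyroor" and "vyvvoyrooy" share the prefix "vyvvoyroo" of length 9; no pair shares a longer one.
Longest shared-prefix length: 9

9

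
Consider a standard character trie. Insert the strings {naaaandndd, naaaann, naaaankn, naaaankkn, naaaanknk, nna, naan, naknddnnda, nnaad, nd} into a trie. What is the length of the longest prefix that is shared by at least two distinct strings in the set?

The deepest shared node is where two words last agree before diverging.
e.g. "naaaankn" and "naaaanknk" share the prefix "naaaankn" of length 8; no pair shares a longer one.
Longest shared-prefix length: 8

8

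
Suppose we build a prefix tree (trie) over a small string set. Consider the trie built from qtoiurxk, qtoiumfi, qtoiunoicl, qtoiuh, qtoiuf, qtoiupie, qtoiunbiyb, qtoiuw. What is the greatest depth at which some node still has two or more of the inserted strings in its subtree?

6

Equivalently: take the maximum, over all pairs, of their longest common prefix length.
e.g. "qtoiunbiyb" and "qtoiunoicl" share the prefix "qtoiun" of length 6; no pair shares a longer one.
Longest shared-prefix length: 6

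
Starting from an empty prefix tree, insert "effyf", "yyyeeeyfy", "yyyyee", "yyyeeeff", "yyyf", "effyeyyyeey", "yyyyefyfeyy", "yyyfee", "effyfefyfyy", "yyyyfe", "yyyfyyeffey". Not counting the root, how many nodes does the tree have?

For each word, the new-node count is its length minus the longest prefix already in the trie:
  "effyf" → 5 new (e, f, f, y, f)
  "yyyeeeyfy" → 9 new (y, y, y, e, e, e, y, f, y)
  "yyyyee" → prefix "yyy" already present; 3 new (y, e, e)
  "yyyeeeff" → prefix "yyyeee" already present; 2 new (f, f)
  "yyyf" → prefix "yyy" already present; 1 new (f)
  "effyeyyyeey" → prefix "effy" already present; 7 new (e, y, y, y, e, e, y)
  "yyyyefyfeyy" → prefix "yyyye" already present; 6 new (f, y, f, e, y, y)
  "yyyfee" → prefix "yyyf" already present; 2 new (e, e)
  "effyfefyfyy" → prefix "effyf" already present; 6 new (e, f, y, f, y, y)
  "yyyyfe" → prefix "yyyy" already present; 2 new (f, e)
  "yyyfyyeffey" → prefix "yyyf" already present; 7 new (y, y, e, f, f, e, y)
Total nodes = 5 + 9 + 3 + 2 + 1 + 7 + 6 + 2 + 6 + 2 + 7 = 50

50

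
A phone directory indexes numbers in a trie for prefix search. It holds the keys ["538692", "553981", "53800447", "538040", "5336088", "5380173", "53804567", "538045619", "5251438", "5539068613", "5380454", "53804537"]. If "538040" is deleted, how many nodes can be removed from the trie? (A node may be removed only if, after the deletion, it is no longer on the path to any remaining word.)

After clearing the end-marker at "538040", prune upward until reaching a node still needed by another word.
The suffix "0" (1 node) is used only by "538040"; the node for "53804" still has the child "5", so pruning stops there.
Nodes removed: 1

1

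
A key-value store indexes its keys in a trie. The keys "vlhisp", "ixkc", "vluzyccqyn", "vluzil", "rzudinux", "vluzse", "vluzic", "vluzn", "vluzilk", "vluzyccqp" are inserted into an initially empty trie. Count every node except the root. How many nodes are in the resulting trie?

34

Insert word by word; a character creates a node only if that edge doesn't already exist:
  "vlhisp" → 6 new (v, l, h, i, s, p)
  "ixkc" → 4 new (i, x, k, c)
  "vluzyccqyn" → prefix "vl" already present; 8 new (u, z, y, c, c, q, y, n)
  "vluzil" → prefix "vluz" already present; 2 new (i, l)
  "rzudinux" → 8 new (r, z, u, d, i, n, u, x)
  "vluzse" → prefix "vluz" already present; 2 new (s, e)
  "vluzic" → prefix "vluzi" already present; 1 new (c)
  "vluzn" → prefix "vluz" already present; 1 new (n)
  "vluzilk" → prefix "vluzil" already present; 1 new (k)
  "vluzyccqp" → prefix "vluzyccq" already present; 1 new (p)
Total nodes = 6 + 4 + 8 + 2 + 8 + 2 + 1 + 1 + 1 + 1 = 34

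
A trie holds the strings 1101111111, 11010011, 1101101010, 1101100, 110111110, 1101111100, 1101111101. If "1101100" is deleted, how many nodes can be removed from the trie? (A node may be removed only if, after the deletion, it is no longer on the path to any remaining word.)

1

After clearing the end-marker at "1101100", prune upward until reaching a node still needed by another word.
The suffix "0" (1 node) is used only by "1101100"; the node for "110110" still has the child "1", so pruning stops there.
Nodes removed: 1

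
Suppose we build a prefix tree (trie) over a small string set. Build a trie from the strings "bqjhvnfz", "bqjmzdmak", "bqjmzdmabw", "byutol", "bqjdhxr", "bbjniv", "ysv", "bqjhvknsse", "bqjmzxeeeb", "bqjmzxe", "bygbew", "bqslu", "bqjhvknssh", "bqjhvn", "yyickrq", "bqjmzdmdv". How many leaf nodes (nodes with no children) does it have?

14

A leaf is a node with no children — equivalently, the end of a word that is not a proper prefix of any other stored word.
Those words: "bbjniv", "bqjdhxr", "bqjhvknsse", "bqjhvknssh", "bqjhvnfz", "bqjmzdmabw", "bqjmzdmak", "bqjmzdmdv", "bqjmzxeeeb", "bqslu", "bygbew", "byutol", "ysv", "yyickrq"
Leaf count: 14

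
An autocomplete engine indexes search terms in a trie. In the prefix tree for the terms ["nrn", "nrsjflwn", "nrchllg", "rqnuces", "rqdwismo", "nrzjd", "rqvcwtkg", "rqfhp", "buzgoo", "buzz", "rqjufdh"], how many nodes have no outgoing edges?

Leaves are exactly the stored words that no other stored word extends.
Those words: "buzgoo", "buzz", "nrchllg", "nrn", "nrsjflwn", "nrzjd", "rqdwismo", "rqfhp", "rqjufdh", "rqnuces", "rqvcwtkg"
Leaf count: 11

11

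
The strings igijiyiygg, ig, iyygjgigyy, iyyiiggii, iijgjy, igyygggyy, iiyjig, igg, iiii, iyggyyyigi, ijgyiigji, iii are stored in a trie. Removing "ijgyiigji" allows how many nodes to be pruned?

8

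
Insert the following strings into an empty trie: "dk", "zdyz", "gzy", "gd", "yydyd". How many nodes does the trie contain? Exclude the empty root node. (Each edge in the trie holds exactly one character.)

Count nodes per top-level branch (shared prefixes stored once):
  'd'-branch (dk): 2 nodes
  'g'-branch (gd, gzy): 4 nodes
  'y'-branch (yydyd): 5 nodes
  'z'-branch (zdyz): 4 nodes
Sum: 15

15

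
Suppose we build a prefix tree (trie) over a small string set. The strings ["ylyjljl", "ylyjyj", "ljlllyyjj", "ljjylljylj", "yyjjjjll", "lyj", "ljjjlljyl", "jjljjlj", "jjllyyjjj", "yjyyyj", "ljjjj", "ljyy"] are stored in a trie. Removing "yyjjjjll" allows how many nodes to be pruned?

Walk "yyjjjjll" from the leaf back toward the root, removing each node that no remaining word uses.
The suffix "yjjjjll" (7 nodes) is used only by "yyjjjjll"; the node for "y" still has the child "l", so pruning stops there.
Nodes removed: 7

7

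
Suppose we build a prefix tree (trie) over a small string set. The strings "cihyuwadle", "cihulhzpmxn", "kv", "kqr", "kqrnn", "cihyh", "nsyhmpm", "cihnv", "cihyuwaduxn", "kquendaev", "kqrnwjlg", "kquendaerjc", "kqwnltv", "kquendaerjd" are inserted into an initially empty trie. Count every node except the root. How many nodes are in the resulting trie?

Insert word by word; a character creates a node only if that edge doesn't already exist:
  "cihyuwadle" → 10 new (c, i, h, y, u, w, a, d, l, e)
  "cihulhzpmxn" → prefix "cih" already present; 8 new (u, l, h, z, p, m, x, n)
  "kv" → 2 new (k, v)
  "kqr" → prefix "k" already present; 2 new (q, r)
  "kqrnn" → prefix "kqr" already present; 2 new (n, n)
  "cihyh" → prefix "cihy" already present; 1 new (h)
  "nsyhmpm" → 7 new (n, s, y, h, m, p, m)
  "cihnv" → prefix "cih" already present; 2 new (n, v)
  "cihyuwaduxn" → prefix "cihyuwad" already present; 3 new (u, x, n)
  "kquendaev" → prefix "kq" already present; 7 new (u, e, n, d, a, e, v)
  "kqrnwjlg" → prefix "kqrn" already present; 4 new (w, j, l, g)
  "kquendaerjc" → prefix "kquendae" already present; 3 new (r, j, c)
  "kqwnltv" → prefix "kq" already present; 5 new (w, n, l, t, v)
  "kquendaerjd" → prefix "kquendaerj" already present; 1 new (d)
Total nodes = 10 + 8 + 2 + 2 + 2 + 1 + 7 + 2 + 3 + 7 + 4 + 3 + 5 + 1 = 57

57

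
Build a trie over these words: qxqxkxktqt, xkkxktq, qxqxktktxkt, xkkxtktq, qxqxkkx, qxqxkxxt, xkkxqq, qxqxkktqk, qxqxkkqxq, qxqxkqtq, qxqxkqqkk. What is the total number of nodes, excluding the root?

Insert word by word; a character creates a node only if that edge doesn't already exist:
  "qxqxkxktqt" → 10 new (q, x, q, x, k, x, k, t, q, t)
  "xkkxktq" → 7 new (x, k, k, x, k, t, q)
  "qxqxktktxkt" → prefix "qxqxk" already present; 6 new (t, k, t, x, k, t)
  "xkkxtktq" → prefix "xkkx" already present; 4 new (t, k, t, q)
  "qxqxkkx" → prefix "qxqxk" already present; 2 new (k, x)
  "qxqxkxxt" → prefix "qxqxkx" already present; 2 new (x, t)
  "xkkxqq" → prefix "xkkx" already present; 2 new (q, q)
  "qxqxkktqk" → prefix "qxqxkk" already present; 3 new (t, q, k)
  "qxqxkkqxq" → prefix "qxqxkk" already present; 3 new (q, x, q)
  "qxqxkqtq" → prefix "qxqxk" already present; 3 new (q, t, q)
  "qxqxkqqkk" → prefix "qxqxkq" already present; 3 new (q, k, k)
Total nodes = 10 + 7 + 6 + 4 + 2 + 2 + 2 + 3 + 3 + 3 + 3 = 45

45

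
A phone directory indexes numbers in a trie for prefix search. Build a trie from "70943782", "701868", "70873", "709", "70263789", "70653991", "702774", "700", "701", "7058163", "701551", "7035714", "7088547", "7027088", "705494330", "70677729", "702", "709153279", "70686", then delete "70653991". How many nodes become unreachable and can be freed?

5

After clearing the end-marker at "70653991", prune upward until reaching a node still needed by another word.
The suffix "53991" (5 nodes) is used only by "70653991"; the node for "706" still has the child "7", so pruning stops there.
Nodes removed: 5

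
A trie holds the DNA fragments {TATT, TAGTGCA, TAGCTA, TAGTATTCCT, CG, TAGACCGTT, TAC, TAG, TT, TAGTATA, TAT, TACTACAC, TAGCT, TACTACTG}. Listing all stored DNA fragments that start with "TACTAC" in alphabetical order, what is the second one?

TACTACTG

DFS of the "TACTAC" subtree visits, in order: "TACTACAC", "TACTACTG"
Position 2: TACTACTG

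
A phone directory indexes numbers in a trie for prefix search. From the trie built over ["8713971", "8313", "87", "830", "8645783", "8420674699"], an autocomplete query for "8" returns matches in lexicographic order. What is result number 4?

Words with prefix "8", in lexicographic order: "830", "8313", "8420674699", "8645783", "87", "8713971"
The 4th is 8645783.

8645783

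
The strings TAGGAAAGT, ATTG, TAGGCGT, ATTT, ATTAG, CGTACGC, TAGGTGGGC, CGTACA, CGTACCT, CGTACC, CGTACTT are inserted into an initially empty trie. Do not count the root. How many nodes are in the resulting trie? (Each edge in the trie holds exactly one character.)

Trie structure (* marks end of a word):
(root)
├─ A
│  └─ T
│     └─ T
│        ├─ A
│        │  └─ G *
│        ├─ G *
│        └─ T *
├─ C
│  └─ G
│     └─ T
│        └─ A
│           └─ C
│              ├─ A *
│              ├─ C *
│              │  └─ T *
│              ├─ G
│              │  └─ C *
│              └─ T
│                 └─ T *
└─ T
   └─ A
      └─ G
         └─ G
            ├─ A
            │  └─ A
            │     └─ A
            │        └─ G
            │           └─ T *
            ├─ C
            │  └─ G
            │     └─ T *
            └─ T
               └─ G
                  └─ G
                     └─ G
                        └─ C *
Counting every labelled node above: 36.

36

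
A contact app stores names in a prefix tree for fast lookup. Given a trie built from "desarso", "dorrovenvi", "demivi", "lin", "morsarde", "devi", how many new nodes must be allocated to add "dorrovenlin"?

3

The longest prefix of "dorrovenlin" already in the trie is "dorroven" (length 8).
New nodes needed: |"dorrovenlin"| − 8 = 11 − 8 = 3.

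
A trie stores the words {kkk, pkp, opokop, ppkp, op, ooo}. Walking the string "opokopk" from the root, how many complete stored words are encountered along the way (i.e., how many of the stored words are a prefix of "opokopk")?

2

Traverse "opokopk" character by character; count nodes along the way that are marked as word ends.
Prefixes of the query that are stored words: "op", "opokop"
Count: 2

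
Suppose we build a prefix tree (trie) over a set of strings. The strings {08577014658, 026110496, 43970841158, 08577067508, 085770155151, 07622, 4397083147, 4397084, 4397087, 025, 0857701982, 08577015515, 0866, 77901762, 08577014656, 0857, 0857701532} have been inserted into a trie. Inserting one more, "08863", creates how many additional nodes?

The longest prefix of "08863" already in the trie is "08" (length 2).
Each of the 3 remaining characters creates one node.

3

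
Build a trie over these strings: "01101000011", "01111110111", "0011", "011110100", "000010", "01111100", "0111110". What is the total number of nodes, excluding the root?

32

Trie structure (* marks end of a word):
(root)
└─ 0
   ├─ 0
   │  ├─ 0
   │  │  └─ 0
   │  │     └─ 1
   │  │        └─ 0 *
   │  └─ 1
   │     └─ 1 *
   └─ 1
      └─ 1
         ├─ 0
         │  └─ 1
         │     └─ 0
         │        └─ 0
         │           └─ 0
         │              └─ 0
         │                 └─ 1
         │                    └─ 1 *
         └─ 1
            └─ 1
               ├─ 0
               │  └─ 1
               │     └─ 0
               │        └─ 0 *
               └─ 1
                  ├─ 0 *
                  │  └─ 0 *
                  └─ 1
                     └─ 0
                        └─ 1
                           └─ 1
                              └─ 1 *
Counting every labelled node above: 32.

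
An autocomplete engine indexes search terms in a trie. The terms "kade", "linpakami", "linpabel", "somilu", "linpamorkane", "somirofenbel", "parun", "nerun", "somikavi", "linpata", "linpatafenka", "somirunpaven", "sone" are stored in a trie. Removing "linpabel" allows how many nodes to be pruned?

A node on "linpabel"'s path can go only if nothing else ends at it or branches off below it.
The suffix "bel" (3 nodes) is used only by "linpabel"; the node for "linpa" still has the child "k", so pruning stops there.
Nodes removed: 3

3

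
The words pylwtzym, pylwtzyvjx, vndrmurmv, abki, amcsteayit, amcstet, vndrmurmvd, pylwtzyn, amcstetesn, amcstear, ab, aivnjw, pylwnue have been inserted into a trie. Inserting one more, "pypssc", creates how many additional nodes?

4

"py" is already a path in the trie; the remaining "pssc" must be added.
New nodes needed: |"pypssc"| − 2 = 6 − 2 = 4.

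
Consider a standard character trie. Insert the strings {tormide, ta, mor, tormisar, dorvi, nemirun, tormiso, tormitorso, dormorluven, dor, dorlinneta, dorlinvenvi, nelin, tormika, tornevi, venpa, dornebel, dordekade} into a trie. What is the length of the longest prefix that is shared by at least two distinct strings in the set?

6

The deepest shared node is where two words last agree before diverging.
"dorlinneta" and "dorlinvenvi" agree on "dorlin" (6 characters) before diverging; nothing deeper is shared.
Longest shared-prefix length: 6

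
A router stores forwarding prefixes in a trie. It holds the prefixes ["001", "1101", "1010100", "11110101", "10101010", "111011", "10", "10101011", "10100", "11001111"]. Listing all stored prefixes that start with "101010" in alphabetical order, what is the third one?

Filter for "101010…" and sort: "1010100", "10101010", "10101011"
The 3rd is 10101011.

10101011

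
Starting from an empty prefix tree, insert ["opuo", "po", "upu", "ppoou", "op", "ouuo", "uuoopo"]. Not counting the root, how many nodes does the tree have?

21

Count nodes per top-level branch (shared prefixes stored once):
  'o'-branch (op, opuo, ouuo): 7 nodes
  'p'-branch (po, ppoou): 6 nodes
  'u'-branch (upu, uuoopo): 8 nodes
Sum: 21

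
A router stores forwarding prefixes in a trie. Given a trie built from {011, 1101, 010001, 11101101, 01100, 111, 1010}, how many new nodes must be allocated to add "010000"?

1

Walking "010000" from the root, the first 5 characters ("01000") follow existing edges; "0" is the first miss.
Each of the 1 remaining characters creates one node.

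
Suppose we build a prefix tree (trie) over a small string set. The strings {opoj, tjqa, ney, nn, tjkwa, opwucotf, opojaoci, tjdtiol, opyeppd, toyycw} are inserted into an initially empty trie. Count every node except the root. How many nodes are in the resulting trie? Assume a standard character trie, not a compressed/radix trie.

Insert word by word; a character creates a node only if that edge doesn't already exist:
  "opoj" → 4 new (o, p, o, j)
  "tjqa" → 4 new (t, j, q, a)
  "ney" → 3 new (n, e, y)
  "nn" → prefix "n" already present; 1 new (n)
  "tjkwa" → prefix "tj" already present; 3 new (k, w, a)
  "opwucotf" → prefix "op" already present; 6 new (w, u, c, o, t, f)
  "opojaoci" → prefix "opoj" already present; 4 new (a, o, c, i)
  "tjdtiol" → prefix "tj" already present; 5 new (d, t, i, o, l)
  "opyeppd" → prefix "op" already present; 5 new (y, e, p, p, d)
  "toyycw" → prefix "t" already present; 5 new (o, y, y, c, w)
Total nodes = 4 + 4 + 3 + 1 + 3 + 6 + 4 + 5 + 5 + 5 = 40

40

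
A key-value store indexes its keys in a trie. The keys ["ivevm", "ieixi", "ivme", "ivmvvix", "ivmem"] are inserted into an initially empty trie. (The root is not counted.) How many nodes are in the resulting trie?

16

Insert word by word; a character creates a node only if that edge doesn't already exist:
  "ivevm" → 5 new (i, v, e, v, m)
  "ieixi" → prefix "i" already present; 4 new (e, i, x, i)
  "ivme" → prefix "iv" already present; 2 new (m, e)
  "ivmvvix" → prefix "ivm" already present; 4 new (v, v, i, x)
  "ivmem" → prefix "ivme" already present; 1 new (m)
Total nodes = 5 + 4 + 2 + 4 + 1 = 16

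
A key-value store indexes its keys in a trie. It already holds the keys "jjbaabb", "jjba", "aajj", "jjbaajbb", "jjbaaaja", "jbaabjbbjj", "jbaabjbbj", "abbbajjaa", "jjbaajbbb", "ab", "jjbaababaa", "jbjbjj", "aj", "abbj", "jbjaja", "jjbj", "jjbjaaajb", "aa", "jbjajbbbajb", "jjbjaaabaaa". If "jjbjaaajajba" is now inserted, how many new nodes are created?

The longest prefix of "jjbjaaajajba" already in the trie is "jjbjaaaj" (length 8).
So 12 − 8 = 4 new nodes.

4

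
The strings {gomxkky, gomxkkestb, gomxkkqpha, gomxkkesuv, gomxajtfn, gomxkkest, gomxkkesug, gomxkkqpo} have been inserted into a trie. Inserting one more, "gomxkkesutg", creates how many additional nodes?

2

The longest prefix of "gomxkkesutg" already in the trie is "gomxkkesu" (length 9).
New nodes needed: |"gomxkkesutg"| − 9 = 11 − 9 = 2.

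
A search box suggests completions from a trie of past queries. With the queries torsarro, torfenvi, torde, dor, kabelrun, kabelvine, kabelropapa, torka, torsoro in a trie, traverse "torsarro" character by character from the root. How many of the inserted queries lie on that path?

1

Walk "torsarro" from the root; an end-of-word marker is hit whenever a stored word is a prefix of "torsarro".
Prefixes of the query that are stored words: "torsarro"
Count: 1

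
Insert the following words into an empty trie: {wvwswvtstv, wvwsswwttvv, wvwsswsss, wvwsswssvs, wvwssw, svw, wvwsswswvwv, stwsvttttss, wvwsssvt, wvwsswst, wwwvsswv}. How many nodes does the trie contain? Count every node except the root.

50

Count nodes per top-level branch (shared prefixes stored once):
  's'-branch (stwsvttttss, svw): 13 nodes
  'w'-branch (wvwsssvt, wvwssw, wvwsswsss, wvwsswssvs, wvwsswst, wvwsswswvwv, wvwsswwttvv, wvwswvtstv, wwwvsswv): 37 nodes
Sum: 50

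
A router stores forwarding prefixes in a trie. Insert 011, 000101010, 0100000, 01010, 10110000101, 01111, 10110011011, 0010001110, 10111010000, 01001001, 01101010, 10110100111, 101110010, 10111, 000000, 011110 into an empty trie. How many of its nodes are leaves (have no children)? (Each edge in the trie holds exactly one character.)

A leaf is a node with no children — equivalently, the end of a word that is not a proper prefix of any other stored word.
Those words: "000000", "000101010", "0010001110", "0100000", "01001001", "01010", "01101010", "011110", "10110000101", "10110011011", "10110100111", "101110010", "10111010000"
Leaf count: 13

13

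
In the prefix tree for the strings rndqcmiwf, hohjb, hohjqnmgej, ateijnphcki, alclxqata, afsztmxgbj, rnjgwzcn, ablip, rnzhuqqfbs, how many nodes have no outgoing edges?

Leaves are exactly the stored words that no other stored word extends.
Those words: "ablip", "afsztmxgbj", "alclxqata", "ateijnphcki", "hohjb", "hohjqnmgej", "rndqcmiwf", "rnjgwzcn", "rnzhuqqfbs"
Leaf count: 9

9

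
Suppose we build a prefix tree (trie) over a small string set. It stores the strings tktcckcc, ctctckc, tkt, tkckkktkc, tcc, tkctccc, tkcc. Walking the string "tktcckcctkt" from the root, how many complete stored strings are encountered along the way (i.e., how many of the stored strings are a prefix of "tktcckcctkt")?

Traverse "tktcckcctkt" character by character; count nodes along the way that are marked as word ends.
Prefixes of the query that are stored words: "tkt", "tktcckcc"
Count: 2

2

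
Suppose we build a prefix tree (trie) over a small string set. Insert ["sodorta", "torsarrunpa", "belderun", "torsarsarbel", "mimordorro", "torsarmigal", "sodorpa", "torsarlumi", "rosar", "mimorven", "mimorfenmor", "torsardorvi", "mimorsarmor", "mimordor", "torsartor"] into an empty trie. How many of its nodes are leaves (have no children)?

14

A leaf is a node with no children — equivalently, the end of a word that is not a proper prefix of any other stored word.
Those words: "belderun", "mimordorro", "mimorfenmor", "mimorsarmor", "mimorven", "rosar", "sodorpa", "sodorta", "torsardorvi", "torsarlumi", "torsarmigal", "torsarrunpa", "torsarsarbel", "torsartor"
Leaf count: 14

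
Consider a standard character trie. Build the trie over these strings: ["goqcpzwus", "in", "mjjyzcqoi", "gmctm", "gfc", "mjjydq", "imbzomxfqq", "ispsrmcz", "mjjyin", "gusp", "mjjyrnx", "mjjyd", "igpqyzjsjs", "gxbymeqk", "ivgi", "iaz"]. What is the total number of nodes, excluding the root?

For each word, the new-node count is its length minus the longest prefix already in the trie:
  "goqcpzwus" → 9 new (g, o, q, c, p, z, w, u, s)
  "in" → 2 new (i, n)
  "mjjyzcqoi" → 9 new (m, j, j, y, z, c, q, o, i)
  "gmctm" → prefix "g" already present; 4 new (m, c, t, m)
  "gfc" → prefix "g" already present; 2 new (f, c)
  "mjjydq" → prefix "mjjy" already present; 2 new (d, q)
  "imbzomxfqq" → prefix "i" already present; 9 new (m, b, z, o, m, x, f, q, q)
  "ispsrmcz" → prefix "i" already present; 7 new (s, p, s, r, m, c, z)
  "mjjyin" → prefix "mjjy" already present; 2 new (i, n)
  "gusp" → prefix "g" already present; 3 new (u, s, p)
  "mjjyrnx" → prefix "mjjy" already present; 3 new (r, n, x)
  "mjjyd" → prefix "mjjyd" already present; 0 new (none)
  "igpqyzjsjs" → prefix "i" already present; 9 new (g, p, q, y, z, j, s, j, s)
  "gxbymeqk" → prefix "g" already present; 7 new (x, b, y, m, e, q, k)
  "ivgi" → prefix "i" already present; 3 new (v, g, i)
  "iaz" → prefix "i" already present; 2 new (a, z)
Total nodes = 9 + 2 + 9 + 4 + 2 + 2 + 9 + 7 + 2 + 3 + 3 + 0 + 9 + 7 + 3 + 2 = 73

73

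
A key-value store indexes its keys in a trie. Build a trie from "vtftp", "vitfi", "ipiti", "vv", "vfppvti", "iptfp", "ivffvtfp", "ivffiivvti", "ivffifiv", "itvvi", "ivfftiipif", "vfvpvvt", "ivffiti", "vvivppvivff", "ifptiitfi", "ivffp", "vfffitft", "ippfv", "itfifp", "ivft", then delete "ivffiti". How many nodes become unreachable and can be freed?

2

A node on "ivffiti"'s path can go only if nothing else ends at it or branches off below it.
The suffix "ti" (2 nodes) is used only by "ivffiti"; the node for "ivffi" still has the child "i", so pruning stops there.
Nodes removed: 2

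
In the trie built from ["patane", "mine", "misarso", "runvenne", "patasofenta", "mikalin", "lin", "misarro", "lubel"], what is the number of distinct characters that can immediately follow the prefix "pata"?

Follow the path "pata" to its node, then look at its outgoing edges.
Characters that immediately follow "pata" among the stored strings: {n, s}.
That node has 2 child edges.

2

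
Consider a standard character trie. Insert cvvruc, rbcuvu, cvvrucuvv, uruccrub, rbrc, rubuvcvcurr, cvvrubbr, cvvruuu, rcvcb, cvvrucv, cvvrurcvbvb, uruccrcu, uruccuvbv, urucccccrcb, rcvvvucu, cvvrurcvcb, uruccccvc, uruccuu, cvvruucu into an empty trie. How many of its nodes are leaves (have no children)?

18

A leaf is a node with no children — equivalently, the end of a word that is not a proper prefix of any other stored word.
Those words: "cvvrubbr", "cvvrucuvv", "cvvrucv", "cvvrurcvbvb", "cvvrurcvcb", "cvvruucu", "cvvruuu", "rbcuvu", "rbrc", "rcvcb", "rcvvvucu", "rubuvcvcurr", "urucccccrcb", "uruccccvc", "uruccrcu", "uruccrub", "uruccuu", "uruccuvbv"
Leaf count: 18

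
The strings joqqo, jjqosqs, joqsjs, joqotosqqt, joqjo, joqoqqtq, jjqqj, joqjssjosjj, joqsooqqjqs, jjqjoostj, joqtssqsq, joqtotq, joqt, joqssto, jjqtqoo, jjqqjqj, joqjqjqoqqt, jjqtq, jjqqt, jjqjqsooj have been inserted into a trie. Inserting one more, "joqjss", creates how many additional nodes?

"joqjss" is already a full path in the trie; only an end-marker is added.
No new nodes are needed: 0.

0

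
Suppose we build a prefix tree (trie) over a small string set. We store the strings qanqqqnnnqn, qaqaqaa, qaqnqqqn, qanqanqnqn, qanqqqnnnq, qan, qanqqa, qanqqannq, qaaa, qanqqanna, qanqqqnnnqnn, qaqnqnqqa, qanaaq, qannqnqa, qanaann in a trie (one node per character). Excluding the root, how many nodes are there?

For each word, the new-node count is its length minus the longest prefix already in the trie:
  "qanqqqnnnqn" → 11 new (q, a, n, q, q, q, n, n, n, q, n)
  "qaqaqaa" → prefix "qa" already present; 5 new (q, a, q, a, a)
  "qaqnqqqn" → prefix "qaq" already present; 5 new (n, q, q, q, n)
  "qanqanqnqn" → prefix "qanq" already present; 6 new (a, n, q, n, q, n)
  "qanqqqnnnq" → prefix "qanqqqnnnq" already present; 0 new (none)
  "qan" → prefix "qan" already present; 0 new (none)
  "qanqqa" → prefix "qanqq" already present; 1 new (a)
  "qanqqannq" → prefix "qanqqa" already present; 3 new (n, n, q)
  "qaaa" → prefix "qa" already present; 2 new (a, a)
  "qanqqanna" → prefix "qanqqann" already present; 1 new (a)
  "qanqqqnnnqnn" → prefix "qanqqqnnnqn" already present; 1 new (n)
  "qaqnqnqqa" → prefix "qaqnq" already present; 4 new (n, q, q, a)
  "qanaaq" → prefix "qan" already present; 3 new (a, a, q)
  "qannqnqa" → prefix "qan" already present; 5 new (n, q, n, q, a)
  "qanaann" → prefix "qanaa" already present; 2 new (n, n)
Total nodes = 11 + 5 + 5 + 6 + 0 + 0 + 1 + 3 + 2 + 1 + 1 + 4 + 3 + 5 + 2 = 49

49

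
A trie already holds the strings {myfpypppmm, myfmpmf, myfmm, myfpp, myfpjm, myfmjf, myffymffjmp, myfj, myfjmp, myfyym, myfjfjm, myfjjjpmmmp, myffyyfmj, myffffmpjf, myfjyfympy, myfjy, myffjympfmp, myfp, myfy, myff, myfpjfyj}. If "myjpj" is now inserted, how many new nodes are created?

3

Walking "myjpj" from the root, the first 2 characters ("my") follow existing edges; "j" is the first miss.
New nodes needed: |"myjpj"| − 2 = 5 − 2 = 3.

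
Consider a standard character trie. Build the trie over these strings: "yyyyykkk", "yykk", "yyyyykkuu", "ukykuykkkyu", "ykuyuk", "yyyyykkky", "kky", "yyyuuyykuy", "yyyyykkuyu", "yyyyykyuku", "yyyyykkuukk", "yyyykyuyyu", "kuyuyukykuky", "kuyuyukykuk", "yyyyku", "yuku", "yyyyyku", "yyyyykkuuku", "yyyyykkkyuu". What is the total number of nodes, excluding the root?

Count nodes per top-level branch (shared prefixes stored once):
  'k'-branch (kky, kuyuyukykuk, kuyuyukykuky): 14 nodes
  'u'-branch (ukykuykkkyu): 11 nodes
  'y'-branch (ykuyuk, yuku, yykk, yyyuuyykuy, yyyyku, yyyykyuyyu, yyyyykkk, yyyyykkky, yyyyykkkyuu, yyyyykkuu, yyyyykkuukk, yyyyykkuuku, yyyyykkuyu, yyyyyku, yyyyykyuku): 47 nodes
Sum: 72

72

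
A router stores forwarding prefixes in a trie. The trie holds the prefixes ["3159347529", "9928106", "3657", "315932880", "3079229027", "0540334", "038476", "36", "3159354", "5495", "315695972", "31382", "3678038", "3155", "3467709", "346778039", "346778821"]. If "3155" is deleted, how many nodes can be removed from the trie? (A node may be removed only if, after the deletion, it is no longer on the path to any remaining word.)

Walk "3155" from the leaf back toward the root, removing each node that no remaining word uses.
The suffix "5" (1 node) is used only by "3155"; the node for "315" still has the child "9", so pruning stops there.
Nodes removed: 1

1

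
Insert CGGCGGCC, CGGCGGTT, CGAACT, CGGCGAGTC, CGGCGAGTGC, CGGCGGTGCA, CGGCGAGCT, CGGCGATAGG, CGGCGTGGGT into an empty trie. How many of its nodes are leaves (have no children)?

9

Leaves are exactly the stored words that no other stored word extends.
Those words: "CGAACT", "CGGCGAGCT", "CGGCGAGTC", "CGGCGAGTGC", "CGGCGATAGG", "CGGCGGCC", "CGGCGGTGCA", "CGGCGGTT", "CGGCGTGGGT"
Leaf count: 9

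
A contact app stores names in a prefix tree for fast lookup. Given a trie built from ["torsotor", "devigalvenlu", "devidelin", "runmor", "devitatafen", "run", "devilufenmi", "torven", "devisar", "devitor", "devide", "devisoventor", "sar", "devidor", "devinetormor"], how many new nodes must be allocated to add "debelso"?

5

"de" is already a path in the trie; the remaining "belso" must be added.
So 7 − 2 = 5 new nodes.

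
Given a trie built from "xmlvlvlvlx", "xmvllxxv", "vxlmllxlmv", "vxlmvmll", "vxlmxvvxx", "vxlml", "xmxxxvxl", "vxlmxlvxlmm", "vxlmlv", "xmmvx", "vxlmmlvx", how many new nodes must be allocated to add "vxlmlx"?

"vxlml" is already a path in the trie; the remaining "x" must be added.
New nodes needed: |"vxlmlx"| − 5 = 6 − 5 = 1.

1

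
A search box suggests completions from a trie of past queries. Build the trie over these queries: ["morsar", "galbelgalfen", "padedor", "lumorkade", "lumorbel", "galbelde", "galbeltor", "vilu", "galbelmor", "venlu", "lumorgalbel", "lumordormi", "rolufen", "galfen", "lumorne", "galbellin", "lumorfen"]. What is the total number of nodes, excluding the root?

82

Count nodes per top-level branch (shared prefixes stored once):
  'g'-branch (galbelde, galbelgalfen, galbellin, galbelmor, galbeltor, galfen): 26 nodes
  'l'-branch (lumorbel, lumordormi, lumorfen, lumorgalbel, lumorkade, lumorne): 28 nodes
  'm'-branch (morsar): 6 nodes
  'p'-branch (padedor): 7 nodes
  'r'-branch (rolufen): 7 nodes
  'v'-branch (venlu, vilu): 8 nodes
Sum: 82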